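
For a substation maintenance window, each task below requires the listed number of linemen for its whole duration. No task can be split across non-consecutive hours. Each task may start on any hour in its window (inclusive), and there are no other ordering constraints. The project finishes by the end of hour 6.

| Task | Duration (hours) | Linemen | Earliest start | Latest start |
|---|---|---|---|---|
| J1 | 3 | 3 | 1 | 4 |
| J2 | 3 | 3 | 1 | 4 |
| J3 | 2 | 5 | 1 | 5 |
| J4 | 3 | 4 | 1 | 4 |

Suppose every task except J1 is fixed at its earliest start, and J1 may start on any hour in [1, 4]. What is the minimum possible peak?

J1@1: h1:15  h2:15  h3:10  h4:0  h5:0  h6:0 → peak 15
J1@2: h1:12  h2:15  h3:10  h4:3  h5:0  h6:0 → peak 15
J1@3: h1:12  h2:12  h3:10  h4:3  h5:3  h6:0 → peak 12
J1@4: h1:12  h2:12  h3:7  h4:3  h5:3  h6:3 → peak 12
Best is J1@3, peak 12.

12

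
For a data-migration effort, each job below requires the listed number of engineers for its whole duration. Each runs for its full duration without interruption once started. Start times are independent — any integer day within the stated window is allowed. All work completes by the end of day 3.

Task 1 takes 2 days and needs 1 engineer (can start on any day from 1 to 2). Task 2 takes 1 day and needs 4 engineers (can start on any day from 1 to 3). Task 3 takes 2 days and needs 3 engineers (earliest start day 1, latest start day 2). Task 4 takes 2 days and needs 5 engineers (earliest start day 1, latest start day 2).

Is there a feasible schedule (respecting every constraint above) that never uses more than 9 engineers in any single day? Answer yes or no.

yes

Schedule Task 1@1, Task 2@1, Task 3@1, Task 4@2: d1:8  d2:9  d3:5 — peak 9 ≤ 9.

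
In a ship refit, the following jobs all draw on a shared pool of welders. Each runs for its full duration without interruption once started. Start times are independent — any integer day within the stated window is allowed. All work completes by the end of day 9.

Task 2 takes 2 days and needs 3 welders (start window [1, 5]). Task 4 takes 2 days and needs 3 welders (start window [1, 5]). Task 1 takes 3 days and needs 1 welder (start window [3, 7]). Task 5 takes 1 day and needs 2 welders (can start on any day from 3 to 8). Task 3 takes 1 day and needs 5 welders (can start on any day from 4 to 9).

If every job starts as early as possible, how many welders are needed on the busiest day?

6

Early-start schedule: Task 2@1, Task 4@1, Task 1@3, Task 5@3, Task 3@4.
Load per day: day 1: 6, day 2: 6, day 3: 3, day 4: 6, day 5: 1, day 6: 0, day 7: 0, day 8: 0, day 9: 0.
Peak is 6.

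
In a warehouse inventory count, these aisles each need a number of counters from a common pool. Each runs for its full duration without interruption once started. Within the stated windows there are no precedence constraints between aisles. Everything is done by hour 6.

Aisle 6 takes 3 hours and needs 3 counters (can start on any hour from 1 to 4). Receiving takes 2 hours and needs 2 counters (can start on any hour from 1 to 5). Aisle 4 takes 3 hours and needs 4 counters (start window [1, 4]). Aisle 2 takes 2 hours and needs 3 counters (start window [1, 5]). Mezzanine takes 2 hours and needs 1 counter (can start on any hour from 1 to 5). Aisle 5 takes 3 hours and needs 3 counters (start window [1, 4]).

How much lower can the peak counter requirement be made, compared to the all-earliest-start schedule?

Early-start peak: h1:16  h2:16  h3:10  h4:0  h5:0  h6:0 ⇒ 16.
Leveled (Aisle 6@1, Receiving@1, Aisle 4@3, Aisle 2@1, Mezzanine@3, Aisle 5@4): h1:8  h2:8  h3:8  h4:8  h5:7  h6:3 ⇒ 8.
Reduction 16 − 8 = 8.

8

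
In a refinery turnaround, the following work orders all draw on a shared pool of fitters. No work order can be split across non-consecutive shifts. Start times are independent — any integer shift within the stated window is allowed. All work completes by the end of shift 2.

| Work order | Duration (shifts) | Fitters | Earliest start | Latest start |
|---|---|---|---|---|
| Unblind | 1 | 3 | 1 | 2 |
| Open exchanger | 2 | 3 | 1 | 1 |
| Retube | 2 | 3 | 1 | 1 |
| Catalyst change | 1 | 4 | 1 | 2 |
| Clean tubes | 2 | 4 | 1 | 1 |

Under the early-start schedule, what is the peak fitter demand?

17

Early-start schedule: Unblind@1, Open exchanger@1, Retube@1, Catalyst change@1, Clean tubes@1.
Load per shift: shift 1: 17, shift 2: 10.
Peak is 17.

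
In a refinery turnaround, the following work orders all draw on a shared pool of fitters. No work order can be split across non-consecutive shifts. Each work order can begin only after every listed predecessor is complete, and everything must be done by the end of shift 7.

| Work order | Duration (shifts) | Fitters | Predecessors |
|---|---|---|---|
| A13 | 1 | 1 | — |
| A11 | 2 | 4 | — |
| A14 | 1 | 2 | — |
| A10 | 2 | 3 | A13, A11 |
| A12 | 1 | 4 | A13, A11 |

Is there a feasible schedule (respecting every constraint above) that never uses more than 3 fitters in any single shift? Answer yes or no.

no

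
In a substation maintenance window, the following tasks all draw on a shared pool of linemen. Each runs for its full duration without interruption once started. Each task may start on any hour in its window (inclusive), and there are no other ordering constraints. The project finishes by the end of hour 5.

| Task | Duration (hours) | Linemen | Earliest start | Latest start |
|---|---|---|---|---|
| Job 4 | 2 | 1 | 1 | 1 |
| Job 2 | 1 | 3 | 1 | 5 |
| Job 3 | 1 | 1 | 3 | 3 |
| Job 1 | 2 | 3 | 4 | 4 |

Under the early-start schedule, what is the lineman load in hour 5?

At early start, hour 5 has: Job 1.
Demand: 3 = 3.

3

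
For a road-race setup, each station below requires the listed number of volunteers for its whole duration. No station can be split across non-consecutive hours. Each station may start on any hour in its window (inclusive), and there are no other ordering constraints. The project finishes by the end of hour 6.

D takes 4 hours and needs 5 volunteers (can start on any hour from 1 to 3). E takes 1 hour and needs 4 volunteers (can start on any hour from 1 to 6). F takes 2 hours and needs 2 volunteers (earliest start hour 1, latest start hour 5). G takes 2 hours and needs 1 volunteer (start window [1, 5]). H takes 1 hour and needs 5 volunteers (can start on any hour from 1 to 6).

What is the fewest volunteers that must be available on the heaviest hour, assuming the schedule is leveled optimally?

Early-start (D@1, E@1, F@1, G@1, H@1) gives peak 17: h1:17  h2:8  h3:5  h4:5  h5:0  h6:0.
Shift E→5, G→3, H→6.
Schedule D@1, E@5, F@1, G@3, H@6: h1:7  h2:7  h3:6  h4:6  h5:4  h6:5 — peak 7.

7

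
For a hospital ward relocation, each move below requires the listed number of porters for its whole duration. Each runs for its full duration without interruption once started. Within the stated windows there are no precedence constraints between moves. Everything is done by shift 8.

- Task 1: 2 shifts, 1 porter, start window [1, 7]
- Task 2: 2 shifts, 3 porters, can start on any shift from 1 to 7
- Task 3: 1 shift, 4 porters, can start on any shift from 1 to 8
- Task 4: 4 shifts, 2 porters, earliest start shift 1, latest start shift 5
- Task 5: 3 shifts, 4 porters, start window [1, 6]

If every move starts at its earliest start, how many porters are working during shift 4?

2

At early start, shift 4 has: Task 4.
Demand: 2 = 2.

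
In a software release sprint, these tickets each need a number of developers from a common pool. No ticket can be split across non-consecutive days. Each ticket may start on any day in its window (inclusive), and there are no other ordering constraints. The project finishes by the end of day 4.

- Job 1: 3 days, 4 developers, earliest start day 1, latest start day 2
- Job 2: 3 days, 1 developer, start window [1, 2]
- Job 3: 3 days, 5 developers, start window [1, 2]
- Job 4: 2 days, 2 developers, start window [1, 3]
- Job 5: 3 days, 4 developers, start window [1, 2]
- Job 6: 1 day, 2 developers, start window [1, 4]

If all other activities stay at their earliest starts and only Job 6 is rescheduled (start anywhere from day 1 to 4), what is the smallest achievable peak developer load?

16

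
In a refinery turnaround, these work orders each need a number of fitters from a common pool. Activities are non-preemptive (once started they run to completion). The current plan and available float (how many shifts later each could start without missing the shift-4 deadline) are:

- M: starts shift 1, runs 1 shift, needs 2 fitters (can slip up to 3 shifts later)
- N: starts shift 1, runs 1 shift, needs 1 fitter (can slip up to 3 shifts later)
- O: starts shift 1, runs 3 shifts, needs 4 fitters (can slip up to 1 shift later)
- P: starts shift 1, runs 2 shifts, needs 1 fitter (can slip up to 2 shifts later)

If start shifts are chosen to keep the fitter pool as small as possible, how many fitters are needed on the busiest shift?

5

Early-start (M@1, N@1, O@1, P@1) gives peak 8: s1:8  s2:5  s3:4  s4:0.
Shift O→2.
Schedule M@1, N@1, O@2, P@1: s1:4  s2:5  s3:4  s4:4 — peak 5.
Total fitter-shifts = 17 over 4 shifts ⇒ peak ≥ ⌈17/4⌉ = 5, so 5 is optimal.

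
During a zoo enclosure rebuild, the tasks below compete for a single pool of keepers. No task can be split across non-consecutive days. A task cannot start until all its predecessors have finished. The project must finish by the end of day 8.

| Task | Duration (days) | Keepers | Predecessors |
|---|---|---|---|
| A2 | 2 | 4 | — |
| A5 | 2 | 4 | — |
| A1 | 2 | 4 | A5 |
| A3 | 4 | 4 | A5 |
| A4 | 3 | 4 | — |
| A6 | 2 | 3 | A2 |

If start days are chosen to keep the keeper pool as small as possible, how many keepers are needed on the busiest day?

Early-start (A2@1, A5@1, A1@3, A3@3, A4@1, A6@3) gives peak 15: d1:12  d2:12  d3:15  d4:11  d5:4  d6:4  d7:0  d8:0.
Shift A4→5, A6→7.
Schedule A2@1, A5@1, A1@3, A3@3, A4@5, A6@7: d1:8  d2:8  d3:8  d4:8  d5:8  d6:8  d7:7  d8:3 — peak 8.
Total keeper-days = 58 over 8 days ⇒ peak ≥ ⌈58/8⌉ = 8, so 8 is optimal.

8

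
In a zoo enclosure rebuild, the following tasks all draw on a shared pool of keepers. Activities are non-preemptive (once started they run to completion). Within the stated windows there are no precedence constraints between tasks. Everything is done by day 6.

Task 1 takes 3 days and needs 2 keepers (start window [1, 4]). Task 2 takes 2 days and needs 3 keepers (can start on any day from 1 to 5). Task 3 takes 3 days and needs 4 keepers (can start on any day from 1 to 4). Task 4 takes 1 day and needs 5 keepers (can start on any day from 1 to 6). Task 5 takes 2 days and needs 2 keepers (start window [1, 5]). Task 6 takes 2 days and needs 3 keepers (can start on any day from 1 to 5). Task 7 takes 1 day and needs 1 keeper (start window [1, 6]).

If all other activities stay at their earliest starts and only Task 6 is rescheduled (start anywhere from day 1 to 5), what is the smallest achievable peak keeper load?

17

Task 6@1: d1:20  d2:14  d3:6  d4:0  d5:0  d6:0 → peak 20
Task 6@2: d1:17  d2:14  d3:9  d4:0  d5:0  d6:0 → peak 17
Task 6@3: d1:17  d2:11  d3:9  d4:3  d5:0  d6:0 → peak 17
Task 6@4: d1:17  d2:11  d3:6  d4:3  d5:3  d6:0 → peak 17
Task 6@5: d1:17  d2:11  d3:6  d4:0  d5:3  d6:3 → peak 17
Best is Task 6@2, peak 17.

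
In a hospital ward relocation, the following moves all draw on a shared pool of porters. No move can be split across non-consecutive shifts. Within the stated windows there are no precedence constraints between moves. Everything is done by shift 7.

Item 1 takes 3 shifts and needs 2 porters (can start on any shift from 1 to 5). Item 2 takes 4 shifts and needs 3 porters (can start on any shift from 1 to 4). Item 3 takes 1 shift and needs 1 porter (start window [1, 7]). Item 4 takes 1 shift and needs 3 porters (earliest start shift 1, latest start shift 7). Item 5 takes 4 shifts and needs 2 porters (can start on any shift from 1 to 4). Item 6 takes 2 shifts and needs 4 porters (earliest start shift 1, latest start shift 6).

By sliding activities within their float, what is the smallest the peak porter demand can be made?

Early-start (Item 1@1, Item 2@1, Item 3@1, Item 4@1, Item 5@1, Item 6@1) gives peak 15: s1:15  s2:11  s3:7  s4:5  s5:0  s6:0  s7:0.
Shift Item 4→5, Item 5→4, Item 6→6.
Schedule Item 1@1, Item 2@1, Item 3@1, Item 4@5, Item 5@4, Item 6@6: s1:6  s2:5  s3:5  s4:5  s5:5  s6:6  s7:6 — peak 6.
Total porter-shifts = 38 over 7 shifts ⇒ peak ≥ ⌈38/7⌉ = 6, so 6 is optimal.

6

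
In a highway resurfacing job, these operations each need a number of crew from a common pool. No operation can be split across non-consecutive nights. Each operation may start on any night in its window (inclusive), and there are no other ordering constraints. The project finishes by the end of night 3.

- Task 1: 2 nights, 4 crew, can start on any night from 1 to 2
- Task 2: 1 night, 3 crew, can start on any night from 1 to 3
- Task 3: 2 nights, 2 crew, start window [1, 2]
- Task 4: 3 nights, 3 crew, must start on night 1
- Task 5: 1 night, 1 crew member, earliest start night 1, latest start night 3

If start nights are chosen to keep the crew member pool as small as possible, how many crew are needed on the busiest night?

9

Early-start (Task 1@1, Task 2@1, Task 3@1, Task 4@1, Task 5@1) gives peak 13: n1:13  n2:9  n3:3.
Shift Task 2→3, Task 5→3.
Schedule Task 1@1, Task 2@3, Task 3@1, Task 4@1, Task 5@3: n1:9  n2:9  n3:7 — peak 9.
Total crew member-nights = 25 over 3 nights ⇒ peak ≥ ⌈25/3⌉ = 9, so 9 is optimal.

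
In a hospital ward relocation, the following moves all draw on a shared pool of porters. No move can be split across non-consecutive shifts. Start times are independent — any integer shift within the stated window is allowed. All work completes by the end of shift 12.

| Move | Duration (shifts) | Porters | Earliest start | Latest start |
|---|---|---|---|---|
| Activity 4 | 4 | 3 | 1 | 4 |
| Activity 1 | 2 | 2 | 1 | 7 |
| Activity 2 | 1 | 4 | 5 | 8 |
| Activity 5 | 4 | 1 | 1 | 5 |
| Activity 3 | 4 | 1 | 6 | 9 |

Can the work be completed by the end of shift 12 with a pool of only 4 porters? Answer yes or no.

yes

Schedule Activity 4@1, Activity 1@5, Activity 2@7, Activity 5@1, Activity 3@8: s1:4  s2:4  s3:4  s4:4  s5:2  s6:2  s7:4  s8:1  s9:1  s10:1  s11:1  s12:0 — peak 4 ≤ 4.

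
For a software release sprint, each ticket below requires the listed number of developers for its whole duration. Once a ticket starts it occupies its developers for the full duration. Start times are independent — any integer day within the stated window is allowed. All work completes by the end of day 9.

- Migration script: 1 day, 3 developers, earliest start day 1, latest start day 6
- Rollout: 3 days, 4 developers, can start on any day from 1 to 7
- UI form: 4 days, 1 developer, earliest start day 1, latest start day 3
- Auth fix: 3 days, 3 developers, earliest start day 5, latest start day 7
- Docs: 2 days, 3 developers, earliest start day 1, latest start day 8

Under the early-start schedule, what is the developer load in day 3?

At early start, day 3 has: Rollout, UI form.
Demand: 4 + 1 = 5.

5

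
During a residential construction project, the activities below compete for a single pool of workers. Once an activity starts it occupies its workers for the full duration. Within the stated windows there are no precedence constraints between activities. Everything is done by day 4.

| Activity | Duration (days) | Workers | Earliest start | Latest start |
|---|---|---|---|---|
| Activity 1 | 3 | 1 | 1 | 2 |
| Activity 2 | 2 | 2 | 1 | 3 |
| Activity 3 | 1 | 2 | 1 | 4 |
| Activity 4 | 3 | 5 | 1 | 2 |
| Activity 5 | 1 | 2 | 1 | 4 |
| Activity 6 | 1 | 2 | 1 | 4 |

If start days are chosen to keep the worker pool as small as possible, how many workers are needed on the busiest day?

Early-start (Activity 1@1, Activity 2@1, Activity 3@1, Activity 4@1, Activity 5@1, Activity 6@1) gives peak 14: d1:14  d2:8  d3:6  d4:0.
Shift Activity 4→2, Activity 6→3.
Schedule Activity 1@1, Activity 2@1, Activity 3@1, Activity 4@2, Activity 5@1, Activity 6@3: d1:7  d2:8  d3:8  d4:5 — peak 8.

8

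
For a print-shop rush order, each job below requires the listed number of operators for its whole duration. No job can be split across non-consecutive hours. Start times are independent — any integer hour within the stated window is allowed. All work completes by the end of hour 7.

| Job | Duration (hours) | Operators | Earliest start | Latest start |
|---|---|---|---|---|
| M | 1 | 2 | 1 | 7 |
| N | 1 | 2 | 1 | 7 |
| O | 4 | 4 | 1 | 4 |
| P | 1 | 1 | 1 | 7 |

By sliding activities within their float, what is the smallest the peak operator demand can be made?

4

Early-start (M@1, N@1, O@1, P@1) gives peak 9: h1:9  h2:4  h3:4  h4:4  h5:0  h6:0  h7:0.
Shift O→2, P→6.
Schedule M@1, N@1, O@2, P@6: h1:4  h2:4  h3:4  h4:4  h5:4  h6:1  h7:0 — peak 4.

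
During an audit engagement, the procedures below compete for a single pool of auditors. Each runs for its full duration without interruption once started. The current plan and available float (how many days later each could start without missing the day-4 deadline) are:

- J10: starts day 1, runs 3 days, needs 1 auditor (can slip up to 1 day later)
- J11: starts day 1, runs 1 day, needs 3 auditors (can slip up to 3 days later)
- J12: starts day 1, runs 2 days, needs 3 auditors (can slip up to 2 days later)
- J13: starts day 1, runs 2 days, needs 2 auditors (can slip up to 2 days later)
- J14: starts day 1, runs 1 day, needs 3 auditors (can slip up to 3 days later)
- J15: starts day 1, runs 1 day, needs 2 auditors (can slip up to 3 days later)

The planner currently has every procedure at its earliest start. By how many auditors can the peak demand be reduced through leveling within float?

Early-start peak: d1:14  d2:6  d3:1  d4:0 ⇒ 14.
Leveled (J10@1, J11@1, J12@2, J13@1, J14@4, J15@3): d1:6  d2:6  d3:6  d4:3 ⇒ 6.
Reduction 14 − 6 = 8.

8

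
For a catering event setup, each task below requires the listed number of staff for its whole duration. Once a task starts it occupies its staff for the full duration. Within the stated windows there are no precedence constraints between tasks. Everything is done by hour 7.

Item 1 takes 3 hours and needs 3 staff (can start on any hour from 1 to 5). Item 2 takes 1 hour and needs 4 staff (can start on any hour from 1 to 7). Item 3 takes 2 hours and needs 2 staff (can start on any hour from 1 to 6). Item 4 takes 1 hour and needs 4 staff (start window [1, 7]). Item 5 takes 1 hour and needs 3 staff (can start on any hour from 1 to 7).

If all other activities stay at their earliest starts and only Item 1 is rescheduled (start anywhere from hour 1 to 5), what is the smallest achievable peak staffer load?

13

Item 1@1: h1:16  h2:5  h3:3  h4:0  h5:0  h6:0  h7:0 → peak 16
Item 1@2: h1:13  h2:5  h3:3  h4:3  h5:0  h6:0  h7:0 → peak 13
Item 1@3: h1:13  h2:2  h3:3  h4:3  h5:3  h6:0  h7:0 → peak 13
Item 1@4: h1:13  h2:2  h3:0  h4:3  h5:3  h6:3  h7:0 → peak 13
Item 1@5: h1:13  h2:2  h3:0  h4:0  h5:3  h6:3  h7:3 → peak 13
Best is Item 1@2, peak 13.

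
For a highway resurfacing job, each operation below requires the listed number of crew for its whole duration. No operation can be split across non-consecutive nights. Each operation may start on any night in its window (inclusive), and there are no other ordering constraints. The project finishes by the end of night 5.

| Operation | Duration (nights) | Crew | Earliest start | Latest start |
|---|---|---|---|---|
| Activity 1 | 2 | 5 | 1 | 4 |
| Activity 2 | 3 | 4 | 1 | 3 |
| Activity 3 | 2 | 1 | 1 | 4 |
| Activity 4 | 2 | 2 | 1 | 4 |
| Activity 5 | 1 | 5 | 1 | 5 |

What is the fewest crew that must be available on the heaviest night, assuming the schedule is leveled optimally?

Early-start (Activity 1@1, Activity 2@1, Activity 3@1, Activity 4@1, Activity 5@1) gives peak 17: n1:17  n2:12  n3:4  n4:0  n5:0.
Shift Activity 3→3, Activity 4→3, Activity 5→4.
Schedule Activity 1@1, Activity 2@1, Activity 3@3, Activity 4@3, Activity 5@4: n1:9  n2:9  n3:7  n4:8  n5:0 — peak 9.

9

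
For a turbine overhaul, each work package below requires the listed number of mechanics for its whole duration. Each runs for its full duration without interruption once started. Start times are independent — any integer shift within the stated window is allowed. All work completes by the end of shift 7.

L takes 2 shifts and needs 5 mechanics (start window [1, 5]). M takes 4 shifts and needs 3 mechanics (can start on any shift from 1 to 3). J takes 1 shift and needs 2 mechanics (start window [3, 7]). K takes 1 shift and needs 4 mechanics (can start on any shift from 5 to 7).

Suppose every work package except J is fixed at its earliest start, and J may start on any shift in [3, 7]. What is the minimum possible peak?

8

J@3: s1:8  s2:8  s3:5  s4:3  s5:4  s6:0  s7:0 → peak 8
J@4: s1:8  s2:8  s3:3  s4:5  s5:4  s6:0  s7:0 → peak 8
J@5: s1:8  s2:8  s3:3  s4:3  s5:6  s6:0  s7:0 → peak 8
J@6: s1:8  s2:8  s3:3  s4:3  s5:4  s6:2  s7:0 → peak 8
J@7: s1:8  s2:8  s3:3  s4:3  s5:4  s6:0  s7:2 → peak 8
Best is J@3, peak 8.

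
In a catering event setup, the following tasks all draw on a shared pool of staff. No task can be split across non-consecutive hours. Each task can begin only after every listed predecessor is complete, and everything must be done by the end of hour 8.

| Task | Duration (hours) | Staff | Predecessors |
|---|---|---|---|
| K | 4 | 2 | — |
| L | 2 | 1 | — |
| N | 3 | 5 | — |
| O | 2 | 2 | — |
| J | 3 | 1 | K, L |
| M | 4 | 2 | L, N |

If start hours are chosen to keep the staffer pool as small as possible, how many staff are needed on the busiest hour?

8

Early-start (K@1, L@1, N@1, O@1, J@5, M@4) gives peak 10: h1:10  h2:10  h3:7  h4:4  h5:3  h6:3  h7:3  h8:0.
Shift O→4.
Schedule K@1, L@1, N@1, O@4, J@5, M@4: h1:8  h2:8  h3:7  h4:6  h5:5  h6:3  h7:3  h8:0 — peak 8.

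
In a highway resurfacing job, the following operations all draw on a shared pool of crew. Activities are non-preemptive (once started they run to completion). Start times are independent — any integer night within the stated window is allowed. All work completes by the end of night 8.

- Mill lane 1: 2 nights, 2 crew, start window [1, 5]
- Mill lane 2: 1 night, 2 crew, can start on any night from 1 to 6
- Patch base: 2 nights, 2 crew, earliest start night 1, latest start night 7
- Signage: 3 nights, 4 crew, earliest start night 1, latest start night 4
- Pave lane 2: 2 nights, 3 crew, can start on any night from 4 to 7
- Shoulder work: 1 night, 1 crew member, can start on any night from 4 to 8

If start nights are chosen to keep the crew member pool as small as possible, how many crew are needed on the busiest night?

Early-start (Mill lane 1@1, Mill lane 2@1, Patch base@1, Signage@1, Pave lane 2@4, Shoulder work@4) gives peak 10: n1:10  n2:8  n3:4  n4:4  n5:3  n6:0  n7:0  n8:0.
Shift Patch base→2, Signage→4, Pave lane 2→7, Shoulder work→7.
Schedule Mill lane 1@1, Mill lane 2@1, Patch base@2, Signage@4, Pave lane 2@7, Shoulder work@7: n1:4  n2:4  n3:2  n4:4  n5:4  n6:4  n7:4  n8:3 — peak 4.
Total crew member-nights = 29 over 8 nights ⇒ peak ≥ ⌈29/8⌉ = 4, so 4 is optimal.

4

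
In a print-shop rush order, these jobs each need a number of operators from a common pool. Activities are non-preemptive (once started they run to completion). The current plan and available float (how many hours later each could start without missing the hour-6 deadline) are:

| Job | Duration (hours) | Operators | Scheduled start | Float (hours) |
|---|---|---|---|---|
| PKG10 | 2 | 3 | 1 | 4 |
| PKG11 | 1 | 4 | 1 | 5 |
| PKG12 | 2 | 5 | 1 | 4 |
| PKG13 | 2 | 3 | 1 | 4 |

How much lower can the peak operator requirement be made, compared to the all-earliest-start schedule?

9

Early-start peak: h1:15  h2:11  h3:0  h4:0  h5:0  h6:0 ⇒ 15.
Leveled (PKG10@1, PKG11@3, PKG12@4, PKG13@1): h1:6  h2:6  h3:4  h4:5  h5:5  h6:0 ⇒ 6.
Reduction 15 − 6 = 9.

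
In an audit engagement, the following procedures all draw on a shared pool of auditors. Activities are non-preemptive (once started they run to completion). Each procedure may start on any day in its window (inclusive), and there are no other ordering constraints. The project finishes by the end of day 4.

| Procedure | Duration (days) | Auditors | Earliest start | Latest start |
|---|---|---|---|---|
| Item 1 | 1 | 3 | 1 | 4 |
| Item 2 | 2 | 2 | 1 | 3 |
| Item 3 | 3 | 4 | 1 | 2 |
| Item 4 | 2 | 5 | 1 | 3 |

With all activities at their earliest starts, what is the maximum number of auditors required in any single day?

Early-start schedule: Item 1@1, Item 2@1, Item 3@1, Item 4@1.
Load per day: day 1: 14, day 2: 11, day 3: 4, day 4: 0.
Peak is 14.

14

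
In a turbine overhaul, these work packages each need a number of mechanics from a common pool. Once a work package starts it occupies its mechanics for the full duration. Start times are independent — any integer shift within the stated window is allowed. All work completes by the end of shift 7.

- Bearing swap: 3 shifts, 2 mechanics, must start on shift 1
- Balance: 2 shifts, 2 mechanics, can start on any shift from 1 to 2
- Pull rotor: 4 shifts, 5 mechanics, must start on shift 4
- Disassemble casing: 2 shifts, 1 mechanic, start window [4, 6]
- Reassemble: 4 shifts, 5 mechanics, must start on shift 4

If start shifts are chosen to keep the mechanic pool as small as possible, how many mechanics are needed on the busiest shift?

Schedule Bearing swap@1, Balance@1, Pull rotor@4, Disassemble casing@4, Reassemble@4: s1:4  s2:4  s3:2  s4:11  s5:11  s6:10  s7:10 — peak 11.
No arrangement of the 6 feasible schedules does better.

11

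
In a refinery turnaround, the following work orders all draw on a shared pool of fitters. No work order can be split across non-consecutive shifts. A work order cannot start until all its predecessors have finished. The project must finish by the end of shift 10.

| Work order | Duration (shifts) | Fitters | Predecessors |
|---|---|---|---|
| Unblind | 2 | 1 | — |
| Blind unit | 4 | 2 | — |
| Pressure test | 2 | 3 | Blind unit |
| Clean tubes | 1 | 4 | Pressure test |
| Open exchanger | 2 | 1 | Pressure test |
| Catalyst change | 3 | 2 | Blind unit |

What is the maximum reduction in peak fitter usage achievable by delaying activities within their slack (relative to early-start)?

3

Early-start peak: s1:3  s2:3  s3:2  s4:2  s5:5  s6:5  s7:7  s8:1  s9:0  s10:0 ⇒ 7.
Leveled (Unblind@1, Blind unit@1, Pressure test@5, Clean tubes@7, Open exchanger@8, Catalyst change@8): s1:3  s2:3  s3:2  s4:2  s5:3  s6:3  s7:4  s8:3  s9:3  s10:2 ⇒ 4.
Reduction 7 − 4 = 3.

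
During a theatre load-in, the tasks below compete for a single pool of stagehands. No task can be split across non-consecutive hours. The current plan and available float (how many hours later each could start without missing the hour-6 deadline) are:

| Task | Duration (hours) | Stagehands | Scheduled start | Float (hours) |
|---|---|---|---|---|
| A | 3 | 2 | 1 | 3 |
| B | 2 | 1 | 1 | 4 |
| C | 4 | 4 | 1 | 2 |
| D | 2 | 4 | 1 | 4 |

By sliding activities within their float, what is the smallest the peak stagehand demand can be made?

Early-start (A@1, B@1, C@1, D@1) gives peak 11: h1:11  h2:11  h3:6  h4:4  h5:0  h6:0.
Shift B→4, D→5.
Schedule A@1, B@4, C@1, D@5: h1:6  h2:6  h3:6  h4:5  h5:5  h6:4 — peak 6.
Total stagehand-hours = 32 over 6 hours ⇒ peak ≥ ⌈32/6⌉ = 6, so 6 is optimal.

6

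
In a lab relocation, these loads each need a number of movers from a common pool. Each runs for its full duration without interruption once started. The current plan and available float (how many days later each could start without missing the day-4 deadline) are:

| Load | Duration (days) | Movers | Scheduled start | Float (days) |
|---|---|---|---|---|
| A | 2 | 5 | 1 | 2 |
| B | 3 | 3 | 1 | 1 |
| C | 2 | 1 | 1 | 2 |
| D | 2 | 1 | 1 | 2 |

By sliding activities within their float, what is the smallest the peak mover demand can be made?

8

Early-start (A@1, B@1, C@1, D@1) gives peak 10: d1:10  d2:10  d3:3  d4:0.
Shift C→3, D→3.
Schedule A@1, B@1, C@3, D@3: d1:8  d2:8  d3:5  d4:2 — peak 8.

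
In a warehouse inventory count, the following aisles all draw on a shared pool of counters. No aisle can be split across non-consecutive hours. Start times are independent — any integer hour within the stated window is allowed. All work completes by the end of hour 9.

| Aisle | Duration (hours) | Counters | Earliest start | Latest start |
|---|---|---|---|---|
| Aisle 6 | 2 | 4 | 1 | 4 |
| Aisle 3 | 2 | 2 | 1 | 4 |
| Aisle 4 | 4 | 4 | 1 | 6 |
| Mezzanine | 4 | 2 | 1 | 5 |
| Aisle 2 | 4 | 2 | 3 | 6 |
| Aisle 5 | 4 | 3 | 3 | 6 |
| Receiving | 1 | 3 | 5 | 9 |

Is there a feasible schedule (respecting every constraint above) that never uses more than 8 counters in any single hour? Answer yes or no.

Schedule Aisle 6@1, Aisle 3@3, Aisle 4@1, Mezzanine@3, Aisle 2@5, Aisle 5@5, Receiving@7: h1:8  h2:8  h3:8  h4:8  h5:7  h6:7  h7:8  h8:5  h9:0 — peak 8 ≤ 8.

yes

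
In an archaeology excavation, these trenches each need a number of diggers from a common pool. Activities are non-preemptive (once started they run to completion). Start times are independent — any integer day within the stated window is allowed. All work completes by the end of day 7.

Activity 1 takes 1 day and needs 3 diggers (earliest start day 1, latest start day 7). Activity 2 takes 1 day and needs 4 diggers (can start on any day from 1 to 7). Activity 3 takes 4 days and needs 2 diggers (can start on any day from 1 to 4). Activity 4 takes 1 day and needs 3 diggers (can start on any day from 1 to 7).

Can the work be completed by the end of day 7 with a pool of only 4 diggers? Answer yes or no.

Schedule Activity 1@1, Activity 2@2, Activity 3@3, Activity 4@7: d1:3  d2:4  d3:2  d4:2  d5:2  d6:2  d7:3 — peak 4 ≤ 4.

yes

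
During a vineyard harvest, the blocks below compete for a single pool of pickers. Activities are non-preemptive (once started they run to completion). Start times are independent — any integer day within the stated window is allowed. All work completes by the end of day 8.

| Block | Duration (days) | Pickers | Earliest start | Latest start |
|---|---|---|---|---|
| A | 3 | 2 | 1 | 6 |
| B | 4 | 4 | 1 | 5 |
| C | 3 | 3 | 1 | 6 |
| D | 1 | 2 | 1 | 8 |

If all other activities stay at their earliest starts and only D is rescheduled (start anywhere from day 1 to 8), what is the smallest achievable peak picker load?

9

D@1: d1:11  d2:9  d3:9  d4:4  d5:0  d6:0  d7:0  d8:0 → peak 11
D@2: d1:9  d2:11  d3:9  d4:4  d5:0  d6:0  d7:0  d8:0 → peak 11
D@3: d1:9  d2:9  d3:11  d4:4  d5:0  d6:0  d7:0  d8:0 → peak 11
D@4: d1:9  d2:9  d3:9  d4:6  d5:0  d6:0  d7:0  d8:0 → peak 9
D@5: d1:9  d2:9  d3:9  d4:4  d5:2  d6:0  d7:0  d8:0 → peak 9
D@6: d1:9  d2:9  d3:9  d4:4  d5:0  d6:2  d7:0  d8:0 → peak 9
D@7: d1:9  d2:9  d3:9  d4:4  d5:0  d6:0  d7:2  d8:0 → peak 9
D@8: d1:9  d2:9  d3:9  d4:4  d5:0  d6:0  d7:0  d8:2 → peak 9
Best is D@4, peak 9.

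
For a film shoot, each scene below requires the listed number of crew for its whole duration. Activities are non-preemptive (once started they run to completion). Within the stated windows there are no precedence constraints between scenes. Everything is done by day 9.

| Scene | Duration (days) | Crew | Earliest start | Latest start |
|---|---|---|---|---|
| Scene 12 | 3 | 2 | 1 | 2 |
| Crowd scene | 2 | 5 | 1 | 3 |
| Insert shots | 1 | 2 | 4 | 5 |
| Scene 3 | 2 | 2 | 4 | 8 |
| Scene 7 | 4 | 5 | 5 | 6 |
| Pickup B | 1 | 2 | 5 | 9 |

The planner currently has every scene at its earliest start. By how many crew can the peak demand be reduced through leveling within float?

2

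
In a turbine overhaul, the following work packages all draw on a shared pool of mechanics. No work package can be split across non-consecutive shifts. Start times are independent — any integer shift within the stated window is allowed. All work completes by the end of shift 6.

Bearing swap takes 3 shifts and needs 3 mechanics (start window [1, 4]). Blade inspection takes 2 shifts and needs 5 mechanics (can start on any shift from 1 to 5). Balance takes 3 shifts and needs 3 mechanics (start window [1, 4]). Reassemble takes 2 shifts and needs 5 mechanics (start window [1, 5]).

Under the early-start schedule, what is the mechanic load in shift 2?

At early start, shift 2 has: Bearing swap, Blade inspection, Balance, Reassemble.
Demand: 3 + 5 + 3 + 5 = 16.

16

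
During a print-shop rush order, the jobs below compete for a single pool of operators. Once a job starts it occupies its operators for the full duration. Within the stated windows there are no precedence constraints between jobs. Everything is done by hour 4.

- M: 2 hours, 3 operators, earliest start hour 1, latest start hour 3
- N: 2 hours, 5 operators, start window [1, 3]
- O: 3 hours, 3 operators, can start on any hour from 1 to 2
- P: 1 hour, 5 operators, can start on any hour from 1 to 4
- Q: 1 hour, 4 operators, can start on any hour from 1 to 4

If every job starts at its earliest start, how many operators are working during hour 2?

11

At early start, hour 2 has: M, N, O.
Demand: 3 + 5 + 3 = 11.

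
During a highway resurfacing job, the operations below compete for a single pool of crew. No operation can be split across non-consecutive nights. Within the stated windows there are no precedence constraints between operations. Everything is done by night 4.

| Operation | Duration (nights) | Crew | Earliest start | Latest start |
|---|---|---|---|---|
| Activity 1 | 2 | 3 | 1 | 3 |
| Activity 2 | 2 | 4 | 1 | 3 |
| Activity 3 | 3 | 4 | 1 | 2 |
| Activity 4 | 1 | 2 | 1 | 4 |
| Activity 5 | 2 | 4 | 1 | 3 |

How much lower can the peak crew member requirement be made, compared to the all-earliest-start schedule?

Early-start peak: n1:17  n2:15  n3:4  n4:0 ⇒ 17.
Leveled (Activity 1@1, Activity 2@1, Activity 3@1, Activity 4@3, Activity 5@3): n1:11  n2:11  n3:10  n4:4 ⇒ 11.
Reduction 17 − 11 = 6.

6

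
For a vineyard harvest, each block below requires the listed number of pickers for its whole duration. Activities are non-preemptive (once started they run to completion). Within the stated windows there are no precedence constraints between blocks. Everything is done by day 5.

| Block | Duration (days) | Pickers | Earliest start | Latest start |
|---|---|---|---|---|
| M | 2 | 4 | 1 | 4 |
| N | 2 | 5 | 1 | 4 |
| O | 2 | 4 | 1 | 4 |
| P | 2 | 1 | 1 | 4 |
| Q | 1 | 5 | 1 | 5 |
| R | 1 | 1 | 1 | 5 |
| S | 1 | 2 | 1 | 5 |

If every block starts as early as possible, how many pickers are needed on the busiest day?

Early-start schedule: M@1, N@1, O@1, P@1, Q@1, R@1, S@1.
Load per day: day 1: 22, day 2: 14, day 3: 0, day 4: 0, day 5: 0.
Peak is 22.

22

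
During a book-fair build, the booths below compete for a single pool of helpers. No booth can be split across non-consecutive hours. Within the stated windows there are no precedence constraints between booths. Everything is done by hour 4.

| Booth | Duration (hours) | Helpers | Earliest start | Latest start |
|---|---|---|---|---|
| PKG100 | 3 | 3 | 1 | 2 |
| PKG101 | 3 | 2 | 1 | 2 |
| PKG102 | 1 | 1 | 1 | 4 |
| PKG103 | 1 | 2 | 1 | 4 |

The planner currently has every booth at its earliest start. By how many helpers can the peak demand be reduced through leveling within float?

Early-start peak: h1:8  h2:5  h3:5  h4:0 ⇒ 8.
Leveled (PKG100@1, PKG101@1, PKG102@4, PKG103@4): h1:5  h2:5  h3:5  h4:3 ⇒ 5.
Reduction 8 − 5 = 3.

3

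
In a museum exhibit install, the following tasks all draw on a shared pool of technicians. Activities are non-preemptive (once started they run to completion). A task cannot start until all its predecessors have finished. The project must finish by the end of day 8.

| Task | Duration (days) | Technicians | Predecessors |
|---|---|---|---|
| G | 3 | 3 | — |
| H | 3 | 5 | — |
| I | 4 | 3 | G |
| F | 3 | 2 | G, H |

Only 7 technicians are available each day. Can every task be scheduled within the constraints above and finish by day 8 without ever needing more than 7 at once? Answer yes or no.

The minimum achievable peak is 8; 7 < 8, so no feasible schedule stays within the cap.

no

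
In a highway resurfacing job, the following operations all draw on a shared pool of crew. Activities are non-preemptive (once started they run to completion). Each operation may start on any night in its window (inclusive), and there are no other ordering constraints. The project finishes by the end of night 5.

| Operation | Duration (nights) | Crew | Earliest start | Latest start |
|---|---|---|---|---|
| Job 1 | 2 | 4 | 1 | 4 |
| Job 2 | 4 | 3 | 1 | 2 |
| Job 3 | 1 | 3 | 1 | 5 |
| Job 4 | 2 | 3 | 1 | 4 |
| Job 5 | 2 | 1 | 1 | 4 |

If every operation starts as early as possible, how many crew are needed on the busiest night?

14

Early-start schedule: Job 1@1, Job 2@1, Job 3@1, Job 4@1, Job 5@1.
Load per night: night 1: 14, night 2: 11, night 3: 3, night 4: 3, night 5: 0.
Peak is 14.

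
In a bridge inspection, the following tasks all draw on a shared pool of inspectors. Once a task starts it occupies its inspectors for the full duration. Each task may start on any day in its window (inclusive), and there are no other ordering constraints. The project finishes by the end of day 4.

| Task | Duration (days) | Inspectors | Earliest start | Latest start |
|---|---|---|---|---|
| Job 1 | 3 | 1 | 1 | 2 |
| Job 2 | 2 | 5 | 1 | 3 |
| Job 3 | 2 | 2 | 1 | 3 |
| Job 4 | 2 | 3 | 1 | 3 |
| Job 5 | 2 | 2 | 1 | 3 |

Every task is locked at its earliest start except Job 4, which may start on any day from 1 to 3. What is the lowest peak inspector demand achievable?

10

Job 4@1: d1:13  d2:13  d3:1  d4:0 → peak 13
Job 4@2: d1:10  d2:13  d3:4  d4:0 → peak 13
Job 4@3: d1:10  d2:10  d3:4  d4:3 → peak 10
Best is Job 4@3, peak 10.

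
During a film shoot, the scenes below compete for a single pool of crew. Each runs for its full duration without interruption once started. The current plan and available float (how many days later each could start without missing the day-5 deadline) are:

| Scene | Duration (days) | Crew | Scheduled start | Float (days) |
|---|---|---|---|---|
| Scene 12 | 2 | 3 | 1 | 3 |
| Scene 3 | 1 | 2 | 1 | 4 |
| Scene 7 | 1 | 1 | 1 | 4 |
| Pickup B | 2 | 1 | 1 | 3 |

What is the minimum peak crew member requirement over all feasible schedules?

Early-start (Scene 12@1, Scene 3@1, Scene 7@1, Pickup B@1) gives peak 7: d1:7  d2:4  d3:0  d4:0  d5:0.
Shift Scene 3→3, Scene 7→3, Pickup B→4.
Schedule Scene 12@1, Scene 3@3, Scene 7@3, Pickup B@4: d1:3  d2:3  d3:3  d4:1  d5:1 — peak 3.
Total crew member-days = 11 over 5 days ⇒ peak ≥ ⌈11/5⌉ = 3, so 3 is optimal.

3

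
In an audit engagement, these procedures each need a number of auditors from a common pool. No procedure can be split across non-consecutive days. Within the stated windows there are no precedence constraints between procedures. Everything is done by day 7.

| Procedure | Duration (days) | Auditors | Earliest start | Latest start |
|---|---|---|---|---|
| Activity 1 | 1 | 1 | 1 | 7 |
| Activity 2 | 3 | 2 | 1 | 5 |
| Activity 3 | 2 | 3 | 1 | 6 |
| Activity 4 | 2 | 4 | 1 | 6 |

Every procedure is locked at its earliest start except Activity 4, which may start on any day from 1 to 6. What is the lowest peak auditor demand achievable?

Activity 4@1: d1:10  d2:9  d3:2  d4:0  d5:0  d6:0  d7:0 → peak 10
Activity 4@2: d1:6  d2:9  d3:6  d4:0  d5:0  d6:0  d7:0 → peak 9
Activity 4@3: d1:6  d2:5  d3:6  d4:4  d5:0  d6:0  d7:0 → peak 6
Activity 4@4: d1:6  d2:5  d3:2  d4:4  d5:4  d6:0  d7:0 → peak 6
Activity 4@5: d1:6  d2:5  d3:2  d4:0  d5:4  d6:4  d7:0 → peak 6
Activity 4@6: d1:6  d2:5  d3:2  d4:0  d5:0  d6:4  d7:4 → peak 6
Best is Activity 4@3, peak 6.

6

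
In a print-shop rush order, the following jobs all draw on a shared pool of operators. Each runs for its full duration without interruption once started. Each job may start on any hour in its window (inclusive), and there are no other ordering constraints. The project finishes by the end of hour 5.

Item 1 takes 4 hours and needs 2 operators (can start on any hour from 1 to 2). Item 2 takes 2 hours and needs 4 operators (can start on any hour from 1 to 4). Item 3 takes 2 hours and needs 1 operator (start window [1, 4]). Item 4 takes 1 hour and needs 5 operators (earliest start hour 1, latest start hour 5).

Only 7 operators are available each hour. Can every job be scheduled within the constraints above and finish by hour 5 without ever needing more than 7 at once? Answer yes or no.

yes

Schedule Item 1@1, Item 2@1, Item 3@3, Item 4@5: h1:6  h2:6  h3:3  h4:3  h5:5 — peak 6 ≤ 7.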